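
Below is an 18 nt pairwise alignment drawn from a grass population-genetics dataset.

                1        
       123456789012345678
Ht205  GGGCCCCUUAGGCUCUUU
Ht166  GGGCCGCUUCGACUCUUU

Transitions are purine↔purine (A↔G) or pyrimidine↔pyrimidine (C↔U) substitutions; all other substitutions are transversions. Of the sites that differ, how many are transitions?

Mismatches occur at site 6 (C→G, transversion), site 10 (A→C, transversion), site 12 (G→A, transition).
Of the 3 differences, 1 transition and 2 transversions, so the answer is 1.

1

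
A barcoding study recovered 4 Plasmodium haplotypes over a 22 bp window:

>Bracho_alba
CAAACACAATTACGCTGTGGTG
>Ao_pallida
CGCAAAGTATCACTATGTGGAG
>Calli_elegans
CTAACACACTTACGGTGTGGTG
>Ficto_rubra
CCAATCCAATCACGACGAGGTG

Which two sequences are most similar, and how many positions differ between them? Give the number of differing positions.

Pairwise Hamming distances:
  Bracho_alba vs Ao_pallida: 9
  Bracho_alba vs Calli_elegans: 3
  Bracho_alba vs Ficto_rubra: 7
  Ao_pallida vs Calli_elegans: 10
  Ao_pallida vs Ficto_rubra: 10
  Calli_elegans vs Ficto_rubra: 8
The smallest is 3, between Bracho_alba and Calli_elegans.

3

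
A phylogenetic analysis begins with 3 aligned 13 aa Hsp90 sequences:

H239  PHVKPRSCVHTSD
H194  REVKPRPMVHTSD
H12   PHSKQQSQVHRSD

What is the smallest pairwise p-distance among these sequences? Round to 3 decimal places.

Pairwise Hamming distances:
  H239 vs H194: 4
  H239 vs H12: 5
  H194 vs H12: 8
The smallest is 4 mismatches, between H239 and H194; p = 4/13 = 0.308.

0.308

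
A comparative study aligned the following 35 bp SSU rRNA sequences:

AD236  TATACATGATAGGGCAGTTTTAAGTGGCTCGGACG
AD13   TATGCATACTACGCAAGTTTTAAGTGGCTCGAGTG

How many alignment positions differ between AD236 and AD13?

Mismatches occur at site 4 (A→G), site 8 (G→A), site 9 (A→C), site 12 (G→C), site 14 (G→C), site 15 (C→A), site 32 (G→A), site 33 (A→G), site 34 (C→T).
That gives 9 mismatches out of 35 aligned sites, so the Hamming distance is 9.

9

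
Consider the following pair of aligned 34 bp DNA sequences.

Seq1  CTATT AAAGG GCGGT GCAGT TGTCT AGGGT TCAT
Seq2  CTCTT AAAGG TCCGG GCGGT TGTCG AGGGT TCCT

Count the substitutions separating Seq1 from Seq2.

Mismatches occur at site 3 (A↔C), site 11 (G↔T), site 13 (G↔C), site 15 (T↔G), site 18 (A↔G), site 25 (T↔G), site 33 (A↔C).
That gives 7 mismatches out of 34 aligned sites, so the Hamming distance is 7.

7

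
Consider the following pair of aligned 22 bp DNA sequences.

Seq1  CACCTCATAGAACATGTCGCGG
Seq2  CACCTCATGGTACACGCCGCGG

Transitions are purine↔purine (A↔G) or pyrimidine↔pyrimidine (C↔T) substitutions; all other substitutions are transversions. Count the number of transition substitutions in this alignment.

Differing sites — 9:A/G (Ti); 11:A/T (Tv); 15:T/C (Ti); 17:T/C (Ti).
Of the 4 differences, 3 transitions and 1 transversion, so the answer is 3.

3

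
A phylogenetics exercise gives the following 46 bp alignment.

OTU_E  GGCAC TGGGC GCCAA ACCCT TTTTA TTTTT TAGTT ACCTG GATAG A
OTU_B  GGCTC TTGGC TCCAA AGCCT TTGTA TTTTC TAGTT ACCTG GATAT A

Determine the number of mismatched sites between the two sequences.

7

The sequences differ at positions 4 (A/T), 7 (G/T), 11 (G/T), 17 (C/G), 23 (T/G), 30 (T/C), 45 (G/T).
That gives 7 mismatches out of 46 aligned sites, so the Hamming distance is 7.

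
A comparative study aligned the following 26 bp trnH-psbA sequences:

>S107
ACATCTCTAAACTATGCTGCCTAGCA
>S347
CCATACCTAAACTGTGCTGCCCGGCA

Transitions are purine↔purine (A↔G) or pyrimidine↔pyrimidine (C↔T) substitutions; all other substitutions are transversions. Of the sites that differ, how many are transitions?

The sequences differ at positions 1 (A/C, transversion), 5 (C/A, transversion), 6 (T/C, transition), 14 (A/G, transition), 22 (T/C, transition), 23 (A/G, transition).
Of the 6 differences, 4 transitions and 2 transversions, so the answer is 4.

4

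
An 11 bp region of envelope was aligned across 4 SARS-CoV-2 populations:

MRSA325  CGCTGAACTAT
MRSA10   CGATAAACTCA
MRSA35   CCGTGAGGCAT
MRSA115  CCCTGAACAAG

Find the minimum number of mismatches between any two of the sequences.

Pairwise Hamming distances:
  MRSA325 vs MRSA10: 4
  MRSA325 vs MRSA35: 5
  MRSA325 vs MRSA115: 3
  MRSA10 vs MRSA35: 8
  MRSA10 vs MRSA115: 6
  MRSA35 vs MRSA115: 5
The smallest is 3, between MRSA325 and MRSA115.

3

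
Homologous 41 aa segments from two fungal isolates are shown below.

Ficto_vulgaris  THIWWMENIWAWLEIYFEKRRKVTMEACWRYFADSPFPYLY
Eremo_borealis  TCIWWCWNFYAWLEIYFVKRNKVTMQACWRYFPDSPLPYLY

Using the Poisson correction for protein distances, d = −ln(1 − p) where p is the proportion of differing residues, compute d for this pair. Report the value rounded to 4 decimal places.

0.2796

Differing sites — 2:H/C; 6:M/C; 7:E/W; 9:I/F; 10:W/Y; 18:E/V; 21:R/N; 26:E/Q; 33:A/P; 37:F/L.
p = 10/41 = 0.243902.
d = −ln(1 − 0.243902) = −ln(0.756098) = 0.2796.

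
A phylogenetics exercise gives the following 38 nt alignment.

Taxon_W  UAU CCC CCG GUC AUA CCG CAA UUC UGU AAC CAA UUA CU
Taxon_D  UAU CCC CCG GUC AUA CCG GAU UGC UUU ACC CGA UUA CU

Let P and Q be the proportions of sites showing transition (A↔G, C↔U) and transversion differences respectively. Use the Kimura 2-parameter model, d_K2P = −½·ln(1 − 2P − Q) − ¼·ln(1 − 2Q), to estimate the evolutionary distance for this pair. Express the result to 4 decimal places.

Differing sites — 19:C/G (Tv); 21:A/U (Tv); 23:U/G (Tv); 26:G/U (Tv); 29:A/C (Tv); 32:A/G (Ti).
Of the 6 differences, 1 transition and 5 transversions over 38 sites: P = 1/38 = 0.026316, Q = 5/38 = 0.131579.
d = −0.5·ln(0.815789) − 0.25·ln(0.736842) = −0.5·(-0.203600) − 0.25·(-0.305382) = 0.1781.

0.1781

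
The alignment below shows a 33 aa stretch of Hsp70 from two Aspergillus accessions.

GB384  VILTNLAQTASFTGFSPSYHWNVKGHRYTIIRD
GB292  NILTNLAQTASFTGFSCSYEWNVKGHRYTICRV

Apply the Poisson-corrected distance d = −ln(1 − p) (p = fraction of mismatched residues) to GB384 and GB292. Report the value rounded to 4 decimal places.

0.1643

The sequences differ at positions 1 (V/N), 17 (P/C), 20 (H/E), 31 (I/C), 33 (D/V).
p = 5/33 = 0.151515.
d = −ln(1 − 0.151515) = −ln(0.848485) = 0.1643.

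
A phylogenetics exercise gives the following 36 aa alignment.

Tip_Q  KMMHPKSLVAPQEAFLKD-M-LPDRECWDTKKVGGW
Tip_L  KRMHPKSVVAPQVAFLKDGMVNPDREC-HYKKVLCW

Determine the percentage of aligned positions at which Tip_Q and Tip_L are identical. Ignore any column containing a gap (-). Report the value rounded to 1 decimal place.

Excluding the 3 gap columns leaves 33 comparable sites.
Mismatches occur at site 2 (M→R), site 8 (L→V), site 13 (E→V), site 22 (L→N), site 29 (D→H), site 30 (T→Y), site 34 (G→L), site 35 (G→C).
25 of the 33 comparable sites match, so the percent identity is 25/33 × 100 = 75.8%.

75.8%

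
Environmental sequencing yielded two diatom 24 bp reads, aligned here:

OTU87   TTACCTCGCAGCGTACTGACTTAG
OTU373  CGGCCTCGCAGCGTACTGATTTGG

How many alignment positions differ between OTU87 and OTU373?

The sequences differ at positions 1 (T/C), 2 (T/G), 3 (A/G), 20 (C/T), 23 (A/G).
That gives 5 mismatches out of 24 aligned sites, so the Hamming distance is 5.

5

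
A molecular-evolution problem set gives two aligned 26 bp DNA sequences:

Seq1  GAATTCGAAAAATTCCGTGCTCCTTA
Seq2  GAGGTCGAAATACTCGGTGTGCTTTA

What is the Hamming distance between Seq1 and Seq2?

8

Differing sites — 3:A/G; 4:T/G; 11:A/T; 13:T/C; 16:C/G; 20:C/T; 21:T/G; 23:C/T.
That gives 8 mismatches out of 26 aligned sites, so the Hamming distance is 8.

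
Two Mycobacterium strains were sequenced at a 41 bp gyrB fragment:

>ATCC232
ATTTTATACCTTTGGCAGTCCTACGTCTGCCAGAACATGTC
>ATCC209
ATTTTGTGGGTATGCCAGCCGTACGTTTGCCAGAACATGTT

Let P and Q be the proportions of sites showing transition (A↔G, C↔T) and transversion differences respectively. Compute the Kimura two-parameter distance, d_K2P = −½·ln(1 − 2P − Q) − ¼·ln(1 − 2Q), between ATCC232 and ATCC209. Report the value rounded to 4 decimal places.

0.2976

The sequences differ at positions 6 (A/G, transition), 8 (A/G, transition), 9 (C/G, transversion), 10 (C/G, transversion), 12 (T/A, transversion), 15 (G/C, transversion), 19 (T/C, transition), 21 (C/G, transversion), 27 (C/T, transition), 41 (C/T, transition).
Of the 10 differences, 5 transitions and 5 transversions over 41 sites: P = 5/41 = 0.121951, Q = 5/41 = 0.121951.
d = −0.5·ln(0.634147) − 0.25·ln(0.756098) = −0.5·(-0.455474) − 0.25·(-0.279584) = 0.2976.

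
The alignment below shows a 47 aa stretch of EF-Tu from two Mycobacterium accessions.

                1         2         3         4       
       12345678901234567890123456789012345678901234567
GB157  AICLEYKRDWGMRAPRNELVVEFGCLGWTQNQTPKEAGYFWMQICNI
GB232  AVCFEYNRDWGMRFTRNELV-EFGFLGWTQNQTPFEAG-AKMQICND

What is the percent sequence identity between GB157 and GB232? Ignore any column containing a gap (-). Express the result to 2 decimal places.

Excluding the 2 gap columns leaves 45 comparable sites.
Mismatches occur at site 2 (I/V), site 4 (L/F), site 7 (K/N), site 14 (A/F), site 15 (P/T), site 25 (C/F), site 35 (K/F), site 40 (F/A), site 41 (W/K), site 47 (I/D).
35 of the 45 comparable sites match, so the percent identity is 35/45 × 100 = 77.78%.

77.78%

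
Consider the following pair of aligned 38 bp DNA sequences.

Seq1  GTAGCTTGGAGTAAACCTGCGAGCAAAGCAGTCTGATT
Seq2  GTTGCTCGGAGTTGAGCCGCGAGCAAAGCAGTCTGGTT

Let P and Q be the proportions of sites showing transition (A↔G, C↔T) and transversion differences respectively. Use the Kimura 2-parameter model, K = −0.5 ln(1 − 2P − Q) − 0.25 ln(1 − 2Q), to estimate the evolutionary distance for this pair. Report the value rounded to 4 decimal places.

Mismatches occur at site 3 (A→T, transversion), site 7 (T→C, transition), site 13 (A→T, transversion), site 14 (A→G, transition), site 16 (C→G, transversion), site 18 (T→C, transition), site 36 (A→G, transition).
Of the 7 differences, 4 transitions and 3 transversions over 38 sites: P = 4/38 = 0.105263, Q = 3/38 = 0.078947.
d = −0.5·ln(0.710527) − 0.25·ln(0.842106) = −0.5·(-0.341748) − 0.25·(-0.171849) = 0.2138.

0.2138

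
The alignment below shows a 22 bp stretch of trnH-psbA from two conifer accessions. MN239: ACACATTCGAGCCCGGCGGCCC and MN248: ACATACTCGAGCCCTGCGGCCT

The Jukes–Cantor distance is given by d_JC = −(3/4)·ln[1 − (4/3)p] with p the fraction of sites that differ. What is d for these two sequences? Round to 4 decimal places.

Mismatches occur at site 4 (C/T), site 6 (T/C), site 15 (G/T), site 22 (C/T).
p = 4/22 = 0.181818.
d = −0.75 · ln(1 − (4/3)·0.181818) = −0.75 · ln(0.757576) = −0.75 · (-0.277631) = 0.2082.

0.2082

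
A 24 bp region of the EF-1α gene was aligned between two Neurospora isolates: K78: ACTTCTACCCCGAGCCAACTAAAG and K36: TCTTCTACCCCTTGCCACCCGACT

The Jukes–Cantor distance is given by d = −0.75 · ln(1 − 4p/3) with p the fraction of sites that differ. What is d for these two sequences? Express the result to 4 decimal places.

0.4408

Differing sites — 1:A/T; 12:G/T; 13:A/T; 18:A/C; 20:T/C; 21:A/G; 23:A/C; 24:G/T.
p = 8/24 = 0.333333.
d = −0.75 · ln(1 − (4/3)·0.333333) = −0.75 · ln(0.555556) = −0.75 · (-0.587786) = 0.4408.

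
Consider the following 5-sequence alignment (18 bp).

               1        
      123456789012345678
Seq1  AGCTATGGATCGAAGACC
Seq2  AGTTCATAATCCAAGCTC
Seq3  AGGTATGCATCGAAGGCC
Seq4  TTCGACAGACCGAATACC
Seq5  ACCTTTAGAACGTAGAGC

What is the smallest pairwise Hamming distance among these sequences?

Pairwise Hamming distances:
  Seq1 vs Seq2: 8
  Seq1 vs Seq3: 3
  Seq1 vs Seq4: 7
  Seq1 vs Seq5: 6
  Seq2 vs Seq3: 8
  Seq2 vs Seq4: 13
  Seq2 vs Seq5: 11
  Seq3 vs Seq4: 10
  Seq3 vs Seq5: 9
  Seq4 vs Seq5: 9
The smallest is 3, between Seq1 and Seq3.

3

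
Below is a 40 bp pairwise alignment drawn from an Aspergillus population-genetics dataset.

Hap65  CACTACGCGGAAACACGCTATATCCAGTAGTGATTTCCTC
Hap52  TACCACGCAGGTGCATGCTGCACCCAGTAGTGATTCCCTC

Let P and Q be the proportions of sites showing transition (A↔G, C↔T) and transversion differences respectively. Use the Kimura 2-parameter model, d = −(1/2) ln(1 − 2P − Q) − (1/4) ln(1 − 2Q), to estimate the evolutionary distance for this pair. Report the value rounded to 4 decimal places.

0.3850

Differing sites — 1:C/T (Ti); 4:T/C (Ti); 9:G/A (Ti); 11:A/G (Ti); 12:A/T (Tv); 13:A/G (Ti); 16:C/T (Ti); 20:A/G (Ti); 21:T/C (Ti); 23:T/C (Ti); 36:T/C (Ti).
Of the 11 differences, 10 transitions and 1 transversion over 40 sites: P = 10/40 = 0.250000, Q = 1/40 = 0.025000.
d = −0.5·ln(0.475000) − 0.25·ln(0.950000) = −0.5·(-0.744440) − 0.25·(-0.051293) = 0.3850.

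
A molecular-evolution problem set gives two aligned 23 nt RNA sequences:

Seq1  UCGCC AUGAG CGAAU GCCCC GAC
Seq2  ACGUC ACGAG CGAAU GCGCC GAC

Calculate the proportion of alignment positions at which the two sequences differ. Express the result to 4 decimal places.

0.1739

Mismatches occur at site 1 (U→A), site 4 (C→U), site 7 (U→C), site 18 (C→G).
There are 4 differences over 23 sites, so p = 4/23 = 0.1739.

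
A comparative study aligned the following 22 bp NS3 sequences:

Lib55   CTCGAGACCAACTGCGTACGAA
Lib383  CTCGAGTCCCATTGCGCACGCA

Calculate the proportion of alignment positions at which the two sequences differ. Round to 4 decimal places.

0.2273

Mismatches occur at site 7 (A→T), site 10 (A→C), site 12 (C→T), site 17 (T→C), site 21 (A→C).
There are 5 differences over 22 sites, so p = 5/22 = 0.2273.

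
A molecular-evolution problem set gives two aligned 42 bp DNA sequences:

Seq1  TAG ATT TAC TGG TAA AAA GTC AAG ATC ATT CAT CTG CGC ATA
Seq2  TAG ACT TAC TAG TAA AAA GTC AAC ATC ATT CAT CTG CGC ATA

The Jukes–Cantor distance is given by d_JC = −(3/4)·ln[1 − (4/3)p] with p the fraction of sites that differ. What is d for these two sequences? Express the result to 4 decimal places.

Differing sites — 5:T/C; 11:G/A; 24:G/C.
p = 3/42 = 0.071429.
d = −0.75 · ln(1 − (4/3)·0.071429) = −0.75 · ln(0.904761) = −0.75 · (-0.100084) = 0.0751.

0.0751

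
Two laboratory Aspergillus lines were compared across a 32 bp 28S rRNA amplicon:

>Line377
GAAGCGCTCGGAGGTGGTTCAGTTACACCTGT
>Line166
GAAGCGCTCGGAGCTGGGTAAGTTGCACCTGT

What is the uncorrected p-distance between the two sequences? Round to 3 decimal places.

0.125

Mismatches occur at site 14 (G↔C), site 18 (T↔G), site 20 (C↔A), site 25 (A↔G).
There are 4 differences over 32 sites, so p = 4/32 = 0.125.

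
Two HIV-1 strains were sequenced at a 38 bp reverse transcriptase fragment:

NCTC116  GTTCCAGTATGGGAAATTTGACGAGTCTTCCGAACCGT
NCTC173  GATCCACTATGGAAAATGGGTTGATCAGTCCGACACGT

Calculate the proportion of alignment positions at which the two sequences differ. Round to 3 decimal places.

0.342

The sequences differ at positions 2 (T/A), 7 (G/C), 13 (G/A), 18 (T/G), 19 (T/G), 21 (A/T), 22 (C/T), 25 (G/T), 26 (T/C), 27 (C/A), 28 (T/G), 34 (A/C), 35 (C/A).
There are 13 differences over 38 sites, so p = 13/38 = 0.342.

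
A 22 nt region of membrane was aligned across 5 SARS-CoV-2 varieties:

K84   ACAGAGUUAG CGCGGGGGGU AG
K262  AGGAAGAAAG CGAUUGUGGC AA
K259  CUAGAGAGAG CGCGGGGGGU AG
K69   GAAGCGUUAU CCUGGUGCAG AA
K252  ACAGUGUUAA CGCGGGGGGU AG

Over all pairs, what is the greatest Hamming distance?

Pairwise Hamming distances:
  K84 vs K262: 11
  K84 vs K259: 4
  K84 vs K69: 11
  K84 vs K252: 2
  K262 vs K259: 11
  K262 vs K69: 17
  K262 vs K252: 13
  K259 vs K69: 13
  K259 vs K252: 6
  K69 vs K252: 11
The largest is 17, between K262 and K69.

17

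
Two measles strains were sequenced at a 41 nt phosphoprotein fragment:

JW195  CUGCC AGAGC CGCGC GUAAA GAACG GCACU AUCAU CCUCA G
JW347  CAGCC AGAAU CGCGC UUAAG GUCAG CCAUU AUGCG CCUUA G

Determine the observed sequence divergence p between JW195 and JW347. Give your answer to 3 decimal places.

0.341

The sequences differ at positions 2 (U/A), 9 (G/A), 10 (C/U), 16 (G/U), 20 (A/G), 22 (A/U), 23 (A/C), 24 (C/A), 26 (G/C), 29 (C/U), 33 (C/G), 34 (A/C), 35 (U/G), 39 (C/U).
There are 14 differences over 41 sites, so p = 14/41 = 0.341.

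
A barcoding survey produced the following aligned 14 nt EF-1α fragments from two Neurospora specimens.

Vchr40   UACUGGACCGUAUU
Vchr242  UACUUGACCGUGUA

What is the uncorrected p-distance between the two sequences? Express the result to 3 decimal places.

Differing sites — 5:G/U; 12:A/G; 14:U/A.
There are 3 differences over 14 sites, so p = 3/14 = 0.214.

0.214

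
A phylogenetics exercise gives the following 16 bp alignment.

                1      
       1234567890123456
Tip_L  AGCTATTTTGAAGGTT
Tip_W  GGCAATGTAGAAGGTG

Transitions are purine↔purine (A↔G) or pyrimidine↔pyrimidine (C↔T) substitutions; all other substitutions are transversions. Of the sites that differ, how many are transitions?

1

The sequences differ at positions 1 (A/G, transition), 4 (T/A, transversion), 7 (T/G, transversion), 9 (T/A, transversion), 16 (T/G, transversion).
Of the 5 differences, 1 transition and 4 transversions, so the answer is 1.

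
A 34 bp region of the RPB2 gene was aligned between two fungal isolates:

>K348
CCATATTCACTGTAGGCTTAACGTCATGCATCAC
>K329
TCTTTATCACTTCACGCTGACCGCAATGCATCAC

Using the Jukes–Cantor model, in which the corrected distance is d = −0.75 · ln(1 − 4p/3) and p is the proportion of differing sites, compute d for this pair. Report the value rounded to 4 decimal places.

0.4234

The sequences differ at positions 1 (C/T), 3 (A/T), 5 (A/T), 6 (T/A), 12 (G/T), 13 (T/C), 15 (G/C), 19 (T/G), 21 (A/C), 24 (T/C), 25 (C/A).
p = 11/34 = 0.323529.
d = −0.75 · ln(1 − (4/3)·0.323529) = −0.75 · ln(0.568628) = −0.75 · (-0.564529) = 0.4234.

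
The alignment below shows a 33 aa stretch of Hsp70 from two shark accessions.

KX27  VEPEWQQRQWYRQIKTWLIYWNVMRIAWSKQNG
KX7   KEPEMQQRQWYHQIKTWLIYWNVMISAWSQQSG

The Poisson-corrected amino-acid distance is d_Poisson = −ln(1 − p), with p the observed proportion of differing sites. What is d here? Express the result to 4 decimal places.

0.2384

Differing sites — 1:V/K; 5:W/M; 12:R/H; 25:R/I; 26:I/S; 30:K/Q; 32:N/S.
p = 7/33 = 0.212121.
d = −ln(1 − 0.212121) = −ln(0.787879) = 0.2384.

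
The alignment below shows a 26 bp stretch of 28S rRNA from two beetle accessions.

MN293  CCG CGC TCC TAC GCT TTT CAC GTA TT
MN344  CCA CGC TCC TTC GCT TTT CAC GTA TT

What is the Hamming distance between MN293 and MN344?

2

Mismatches occur at site 3 (G↔A), site 11 (A↔T).
That gives 2 mismatches out of 26 aligned sites, so the Hamming distance is 2.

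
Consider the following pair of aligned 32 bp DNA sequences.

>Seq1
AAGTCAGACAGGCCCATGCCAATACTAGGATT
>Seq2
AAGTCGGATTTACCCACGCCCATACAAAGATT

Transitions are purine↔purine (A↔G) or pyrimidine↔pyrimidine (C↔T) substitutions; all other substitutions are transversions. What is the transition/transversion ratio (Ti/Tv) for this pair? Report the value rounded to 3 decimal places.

The sequences differ at positions 6 (A/G, transition), 9 (C/T, transition), 10 (A/T, transversion), 11 (G/T, transversion), 12 (G/A, transition), 17 (T/C, transition), 21 (A/C, transversion), 26 (T/A, transversion), 28 (G/A, transition).
Of the 9 differences, 5 transitions and 4 transversions, so Ti/Tv = 5/4 = 1.250.

1.250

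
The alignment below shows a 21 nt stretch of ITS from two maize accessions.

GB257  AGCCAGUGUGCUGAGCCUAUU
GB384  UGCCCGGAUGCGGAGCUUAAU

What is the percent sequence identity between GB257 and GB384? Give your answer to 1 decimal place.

66.7%

Differing sites — 1:A/U; 5:A/C; 7:U/G; 8:G/A; 12:U/G; 17:C/U; 20:U/A.
14 of the 21 sites match, so the percent identity is 14/21 × 100 = 66.7%.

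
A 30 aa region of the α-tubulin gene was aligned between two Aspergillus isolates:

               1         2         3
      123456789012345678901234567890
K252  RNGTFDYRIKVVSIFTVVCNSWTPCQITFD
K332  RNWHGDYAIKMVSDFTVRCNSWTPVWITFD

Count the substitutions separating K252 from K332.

The sequences differ at positions 3 (G/W), 4 (T/H), 5 (F/G), 8 (R/A), 11 (V/M), 14 (I/D), 18 (V/R), 25 (C/V), 26 (Q/W).
That gives 9 mismatches out of 30 aligned sites, so the Hamming distance is 9.

9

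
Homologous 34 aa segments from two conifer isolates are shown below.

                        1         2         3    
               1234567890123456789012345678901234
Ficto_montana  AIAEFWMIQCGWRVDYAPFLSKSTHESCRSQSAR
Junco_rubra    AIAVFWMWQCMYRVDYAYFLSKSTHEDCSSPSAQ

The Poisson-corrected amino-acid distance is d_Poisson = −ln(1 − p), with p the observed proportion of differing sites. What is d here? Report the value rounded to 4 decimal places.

0.3075

The sequences differ at positions 4 (E/V), 8 (I/W), 11 (G/M), 12 (W/Y), 18 (P/Y), 27 (S/D), 29 (R/S), 31 (Q/P), 34 (R/Q).
p = 9/34 = 0.264706.
d = −ln(1 − 0.264706) = −ln(0.735294) = 0.3075.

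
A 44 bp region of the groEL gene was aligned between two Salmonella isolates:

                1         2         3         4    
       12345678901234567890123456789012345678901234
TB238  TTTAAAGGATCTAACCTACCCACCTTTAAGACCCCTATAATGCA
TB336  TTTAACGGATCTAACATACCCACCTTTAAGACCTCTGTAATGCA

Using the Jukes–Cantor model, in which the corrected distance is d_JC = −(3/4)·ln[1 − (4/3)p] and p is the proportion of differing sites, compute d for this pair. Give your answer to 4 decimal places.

Differing sites — 6:A/C; 16:C/A; 34:C/T; 37:A/G.
p = 4/44 = 0.090909.
d = −0.75 · ln(1 − (4/3)·0.090909) = −0.75 · ln(0.878788) = −0.75 · (-0.129212) = 0.0969.

0.0969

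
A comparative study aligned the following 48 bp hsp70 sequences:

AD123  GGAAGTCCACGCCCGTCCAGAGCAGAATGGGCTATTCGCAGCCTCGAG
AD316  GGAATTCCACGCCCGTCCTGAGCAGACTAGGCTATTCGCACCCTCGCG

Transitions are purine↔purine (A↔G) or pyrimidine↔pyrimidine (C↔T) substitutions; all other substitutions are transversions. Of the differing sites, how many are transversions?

Differing sites — 5:G/T (Tv); 19:A/T (Tv); 27:A/C (Tv); 29:G/A (Ti); 41:G/C (Tv); 47:A/C (Tv).
Of the 6 differences, 1 transition and 5 transversions, so the answer is 5.

5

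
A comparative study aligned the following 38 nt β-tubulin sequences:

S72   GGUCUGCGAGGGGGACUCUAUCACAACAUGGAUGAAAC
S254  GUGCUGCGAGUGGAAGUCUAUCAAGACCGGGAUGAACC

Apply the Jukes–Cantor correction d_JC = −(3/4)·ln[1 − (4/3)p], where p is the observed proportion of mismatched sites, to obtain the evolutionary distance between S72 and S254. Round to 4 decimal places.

Mismatches occur at site 2 (G/U), site 3 (U/G), site 11 (G/U), site 14 (G/A), site 16 (C/G), site 24 (C/A), site 25 (A/G), site 28 (A/C), site 29 (U/G), site 37 (A/C).
p = 10/38 = 0.263158.
d = −0.75 · ln(1 − (4/3)·0.263158) = −0.75 · ln(0.649123) = −0.75 · (-0.432133) = 0.3241.

0.3241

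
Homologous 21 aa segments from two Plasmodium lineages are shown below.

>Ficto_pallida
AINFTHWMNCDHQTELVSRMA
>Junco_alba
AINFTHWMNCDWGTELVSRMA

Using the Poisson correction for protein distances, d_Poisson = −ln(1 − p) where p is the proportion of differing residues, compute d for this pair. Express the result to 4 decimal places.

0.1001

Differing sites — 12:H/W; 13:Q/G.
p = 2/21 = 0.095238.
d = −ln(1 − 0.095238) = −ln(0.904762) = 0.1001.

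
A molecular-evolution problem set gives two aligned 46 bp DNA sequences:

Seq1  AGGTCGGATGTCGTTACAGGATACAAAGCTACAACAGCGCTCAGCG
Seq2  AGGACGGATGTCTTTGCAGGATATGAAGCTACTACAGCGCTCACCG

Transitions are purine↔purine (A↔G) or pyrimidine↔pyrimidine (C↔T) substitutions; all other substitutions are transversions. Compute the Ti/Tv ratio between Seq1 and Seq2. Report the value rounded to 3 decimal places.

Mismatches occur at site 4 (T→A, transversion), site 13 (G→T, transversion), site 16 (A→G, transition), site 24 (C→T, transition), site 25 (A→G, transition), site 33 (A→T, transversion), site 44 (G→C, transversion).
Of the 7 differences, 3 transitions and 4 transversions, so Ti/Tv = 3/4 = 0.750.

0.750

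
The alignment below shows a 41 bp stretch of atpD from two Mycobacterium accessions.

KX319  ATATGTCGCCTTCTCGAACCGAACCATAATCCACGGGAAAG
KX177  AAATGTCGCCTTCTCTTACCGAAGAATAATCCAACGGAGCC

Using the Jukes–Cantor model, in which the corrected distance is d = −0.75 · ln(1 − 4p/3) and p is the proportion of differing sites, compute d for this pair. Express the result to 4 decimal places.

The sequences differ at positions 2 (T/A), 16 (G/T), 17 (A/T), 24 (C/G), 25 (C/A), 34 (C/A), 35 (G/C), 39 (A/G), 40 (A/C), 41 (G/C).
p = 10/41 = 0.243902.
d = −0.75 · ln(1 − (4/3)·0.243902) = −0.75 · ln(0.674797) = −0.75 · (-0.393343) = 0.2950.

0.2950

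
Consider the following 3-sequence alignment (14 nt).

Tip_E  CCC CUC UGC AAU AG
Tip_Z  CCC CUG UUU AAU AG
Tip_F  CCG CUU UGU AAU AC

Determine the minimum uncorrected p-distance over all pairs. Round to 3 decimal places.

0.214

Pairwise Hamming distances:
  Tip_E vs Tip_Z: 3
  Tip_E vs Tip_F: 4
  Tip_Z vs Tip_F: 4
The smallest is 3 mismatches, between Tip_E and Tip_Z; p = 3/14 = 0.214.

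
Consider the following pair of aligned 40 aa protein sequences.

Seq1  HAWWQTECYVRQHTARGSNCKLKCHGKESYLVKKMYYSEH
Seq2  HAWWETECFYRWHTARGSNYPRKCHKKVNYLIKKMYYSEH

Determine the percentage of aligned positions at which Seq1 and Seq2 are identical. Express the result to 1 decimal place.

72.5%

Differing sites — 5:Q/E; 9:Y/F; 10:V/Y; 12:Q/W; 20:C/Y; 21:K/P; 22:L/R; 26:G/K; 28:E/V; 29:S/N; 32:V/I.
29 of the 40 sites match, so the percent identity is 29/40 × 100 = 72.5%.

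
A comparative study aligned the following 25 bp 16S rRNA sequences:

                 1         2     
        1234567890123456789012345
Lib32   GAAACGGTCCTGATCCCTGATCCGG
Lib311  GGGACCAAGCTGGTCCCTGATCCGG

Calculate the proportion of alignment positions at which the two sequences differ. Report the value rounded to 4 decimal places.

0.2800

The sequences differ at positions 2 (A/G), 3 (A/G), 6 (G/C), 7 (G/A), 8 (T/A), 9 (C/G), 13 (A/G).
There are 7 differences over 25 sites, so p = 7/25 = 0.2800.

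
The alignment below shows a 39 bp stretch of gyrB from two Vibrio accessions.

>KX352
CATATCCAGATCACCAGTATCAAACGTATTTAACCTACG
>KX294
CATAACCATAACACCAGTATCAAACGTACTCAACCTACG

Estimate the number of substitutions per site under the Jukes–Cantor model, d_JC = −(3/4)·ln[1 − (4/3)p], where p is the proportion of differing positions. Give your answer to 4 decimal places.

0.1406

The sequences differ at positions 5 (T/A), 9 (G/T), 11 (T/A), 29 (T/C), 31 (T/C).
p = 5/39 = 0.128205.
d = −0.75 · ln(1 − (4/3)·0.128205) = −0.75 · ln(0.829060) = −0.75 · (-0.187463) = 0.1406.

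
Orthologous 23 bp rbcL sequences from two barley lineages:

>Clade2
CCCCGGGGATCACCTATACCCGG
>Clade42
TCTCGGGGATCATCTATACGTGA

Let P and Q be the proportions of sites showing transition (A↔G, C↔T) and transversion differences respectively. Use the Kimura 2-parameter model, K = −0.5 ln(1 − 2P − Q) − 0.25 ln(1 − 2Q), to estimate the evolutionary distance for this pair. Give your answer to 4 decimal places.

The sequences differ at positions 1 (C/T, transition), 3 (C/T, transition), 13 (C/T, transition), 20 (C/G, transversion), 21 (C/T, transition), 23 (G/A, transition).
Of the 6 differences, 5 transitions and 1 transversion over 23 sites: P = 5/23 = 0.217391, Q = 1/23 = 0.043478.
d = −0.5·ln(0.521740) − 0.25·ln(0.913044) = −0.5·(-0.650586) − 0.25·(-0.090971) = 0.3480.

0.3480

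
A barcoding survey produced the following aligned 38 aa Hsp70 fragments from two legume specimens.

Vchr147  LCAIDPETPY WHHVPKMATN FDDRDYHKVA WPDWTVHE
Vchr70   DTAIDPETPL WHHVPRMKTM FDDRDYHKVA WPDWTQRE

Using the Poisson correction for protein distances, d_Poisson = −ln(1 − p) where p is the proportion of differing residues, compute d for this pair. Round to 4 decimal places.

0.2364

The sequences differ at positions 1 (L/D), 2 (C/T), 10 (Y/L), 16 (K/R), 18 (A/K), 20 (N/M), 36 (V/Q), 37 (H/R).
p = 8/38 = 0.210526.
d = −ln(1 − 0.210526) = −ln(0.789474) = 0.2364.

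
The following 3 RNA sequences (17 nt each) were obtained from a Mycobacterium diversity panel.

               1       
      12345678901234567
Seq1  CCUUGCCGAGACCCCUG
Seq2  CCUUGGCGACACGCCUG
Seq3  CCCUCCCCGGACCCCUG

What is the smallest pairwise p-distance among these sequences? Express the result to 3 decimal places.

Pairwise Hamming distances:
  Seq1 vs Seq2: 3
  Seq1 vs Seq3: 4
  Seq2 vs Seq3: 7
The smallest is 3 mismatches, between Seq1 and Seq2; p = 3/17 = 0.176.

0.176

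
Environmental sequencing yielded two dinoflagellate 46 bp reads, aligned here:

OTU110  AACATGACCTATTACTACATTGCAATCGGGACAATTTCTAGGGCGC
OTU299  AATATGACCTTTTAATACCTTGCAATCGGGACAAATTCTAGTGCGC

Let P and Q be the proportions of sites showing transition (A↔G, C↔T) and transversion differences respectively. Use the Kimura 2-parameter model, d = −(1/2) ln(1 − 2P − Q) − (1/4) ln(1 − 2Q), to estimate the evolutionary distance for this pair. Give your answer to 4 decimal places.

0.1438

The sequences differ at positions 3 (C/T, transition), 11 (A/T, transversion), 15 (C/A, transversion), 19 (A/C, transversion), 35 (T/A, transversion), 42 (G/T, transversion).
Of the 6 differences, 1 transition and 5 transversions over 46 sites: P = 1/46 = 0.021739, Q = 5/46 = 0.108696.
d = −0.5·ln(0.847826) − 0.25·ln(0.782608) = −0.5·(-0.165080) − 0.25·(-0.245123) = 0.1438.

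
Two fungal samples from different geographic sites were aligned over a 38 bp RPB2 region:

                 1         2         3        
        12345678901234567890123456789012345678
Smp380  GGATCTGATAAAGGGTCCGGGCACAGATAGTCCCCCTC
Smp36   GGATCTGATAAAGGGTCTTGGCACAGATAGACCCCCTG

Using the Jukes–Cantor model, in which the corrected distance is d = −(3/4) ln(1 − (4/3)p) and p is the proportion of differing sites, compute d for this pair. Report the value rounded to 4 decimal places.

Mismatches occur at site 18 (C→T), site 19 (G→T), site 31 (T→A), site 38 (C→G).
p = 4/38 = 0.105263.
d = −0.75 · ln(1 − (4/3)·0.105263) = −0.75 · ln(0.859649) = −0.75 · (-0.151231) = 0.1134.

0.1134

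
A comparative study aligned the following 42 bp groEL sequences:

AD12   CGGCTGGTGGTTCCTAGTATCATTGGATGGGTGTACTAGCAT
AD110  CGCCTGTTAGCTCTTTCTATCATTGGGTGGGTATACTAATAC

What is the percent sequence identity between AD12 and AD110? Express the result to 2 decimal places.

71.43%

The sequences differ at positions 3 (G/C), 7 (G/T), 9 (G/A), 11 (T/C), 14 (C/T), 16 (A/T), 17 (G/C), 27 (A/G), 33 (G/A), 39 (G/A), 40 (C/T), 42 (T/C).
30 of the 42 sites match, so the percent identity is 30/42 × 100 = 71.43%.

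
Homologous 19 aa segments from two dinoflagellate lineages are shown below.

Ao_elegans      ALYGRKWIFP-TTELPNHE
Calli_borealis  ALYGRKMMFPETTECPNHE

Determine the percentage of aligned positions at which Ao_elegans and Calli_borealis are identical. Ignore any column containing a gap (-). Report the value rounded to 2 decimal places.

Excluding the 1 gap column leaves 18 comparable sites.
The sequences differ at positions 7 (W/M), 8 (I/M), 15 (L/C).
15 of the 18 comparable sites match, so the percent identity is 15/18 × 100 = 83.33%.

83.33%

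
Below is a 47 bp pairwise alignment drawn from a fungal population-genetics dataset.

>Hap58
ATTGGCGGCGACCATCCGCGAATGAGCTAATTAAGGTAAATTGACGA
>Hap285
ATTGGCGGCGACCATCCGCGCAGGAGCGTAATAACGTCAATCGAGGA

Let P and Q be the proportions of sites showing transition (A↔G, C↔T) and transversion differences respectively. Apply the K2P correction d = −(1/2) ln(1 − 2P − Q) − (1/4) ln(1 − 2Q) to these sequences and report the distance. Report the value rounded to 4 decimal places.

Differing sites — 21:A/C (Tv); 23:T/G (Tv); 28:T/G (Tv); 29:A/T (Tv); 31:T/A (Tv); 35:G/C (Tv); 38:A/C (Tv); 42:T/C (Ti); 45:C/G (Tv).
Of the 9 differences, 1 transition and 8 transversions over 47 sites: P = 1/47 = 0.021277, Q = 8/47 = 0.170213.
d = −0.5·ln(0.787233) − 0.25·ln(0.659574) = −0.5·(-0.239231) − 0.25·(-0.416161) = 0.2237.

0.2237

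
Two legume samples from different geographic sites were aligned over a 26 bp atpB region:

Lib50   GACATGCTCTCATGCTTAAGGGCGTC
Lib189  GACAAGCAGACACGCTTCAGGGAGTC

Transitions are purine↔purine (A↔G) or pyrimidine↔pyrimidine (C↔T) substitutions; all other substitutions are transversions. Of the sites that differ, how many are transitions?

1

The sequences differ at positions 5 (T/A, transversion), 8 (T/A, transversion), 9 (C/G, transversion), 10 (T/A, transversion), 13 (T/C, transition), 18 (A/C, transversion), 23 (C/A, transversion).
Of the 7 differences, 1 transition and 6 transversions, so the answer is 1.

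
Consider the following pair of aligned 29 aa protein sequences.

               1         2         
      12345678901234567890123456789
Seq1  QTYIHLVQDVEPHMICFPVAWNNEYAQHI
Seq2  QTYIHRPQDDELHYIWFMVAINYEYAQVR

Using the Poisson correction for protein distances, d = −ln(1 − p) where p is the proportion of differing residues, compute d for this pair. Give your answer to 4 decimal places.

0.4769

Differing sites — 6:L/R; 7:V/P; 10:V/D; 12:P/L; 14:M/Y; 16:C/W; 18:P/M; 21:W/I; 23:N/Y; 28:H/V; 29:I/R.
p = 11/29 = 0.379310.
d = −ln(1 − 0.379310) = −ln(0.620690) = 0.4769.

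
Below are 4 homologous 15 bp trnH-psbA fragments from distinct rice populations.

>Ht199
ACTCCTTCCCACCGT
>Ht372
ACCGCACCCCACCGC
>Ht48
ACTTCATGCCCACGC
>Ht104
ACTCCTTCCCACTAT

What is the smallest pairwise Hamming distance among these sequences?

2

Pairwise Hamming distances:
  Ht199 vs Ht372: 5
  Ht199 vs Ht48: 6
  Ht199 vs Ht104: 2
  Ht372 vs Ht48: 6
  Ht372 vs Ht104: 7
  Ht48 vs Ht104: 8
The smallest is 2, between Ht199 and Ht104.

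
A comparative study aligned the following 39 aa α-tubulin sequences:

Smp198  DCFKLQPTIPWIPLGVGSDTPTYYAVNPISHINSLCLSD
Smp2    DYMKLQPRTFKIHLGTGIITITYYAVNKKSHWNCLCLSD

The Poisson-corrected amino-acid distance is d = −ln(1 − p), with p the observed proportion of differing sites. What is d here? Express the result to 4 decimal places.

The sequences differ at positions 2 (C/Y), 3 (F/M), 8 (T/R), 9 (I/T), 10 (P/F), 11 (W/K), 13 (P/H), 16 (V/T), 18 (S/I), 19 (D/I), 21 (P/I), 28 (P/K), 29 (I/K), 32 (I/W), 34 (S/C).
p = 15/39 = 0.384615.
d = −ln(1 − 0.384615) = −ln(0.615385) = 0.4855.

0.4855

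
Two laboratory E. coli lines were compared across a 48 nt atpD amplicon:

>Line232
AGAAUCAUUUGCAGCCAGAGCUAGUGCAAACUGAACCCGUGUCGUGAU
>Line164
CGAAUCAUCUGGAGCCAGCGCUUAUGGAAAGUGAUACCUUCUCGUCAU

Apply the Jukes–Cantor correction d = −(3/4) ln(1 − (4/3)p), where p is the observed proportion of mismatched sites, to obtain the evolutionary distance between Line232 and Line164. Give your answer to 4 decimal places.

Mismatches occur at site 1 (A↔C), site 9 (U↔C), site 12 (C↔G), site 19 (A↔C), site 23 (A↔U), site 24 (G↔A), site 27 (C↔G), site 31 (C↔G), site 35 (A↔U), site 36 (C↔A), site 39 (G↔U), site 41 (G↔C), site 46 (G↔C).
p = 13/48 = 0.270833.
d = −0.75 · ln(1 − (4/3)·0.270833) = −0.75 · ln(0.638889) = −0.75 · (-0.448025) = 0.3360.

0.3360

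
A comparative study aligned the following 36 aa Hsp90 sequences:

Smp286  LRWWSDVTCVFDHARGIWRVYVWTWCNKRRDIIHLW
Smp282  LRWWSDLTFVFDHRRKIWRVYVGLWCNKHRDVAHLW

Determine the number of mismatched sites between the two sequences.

Mismatches occur at site 7 (V/L), site 9 (C/F), site 14 (A/R), site 16 (G/K), site 23 (W/G), site 24 (T/L), site 29 (R/H), site 32 (I/V), site 33 (I/A).
That gives 9 mismatches out of 36 aligned sites, so the Hamming distance is 9.

9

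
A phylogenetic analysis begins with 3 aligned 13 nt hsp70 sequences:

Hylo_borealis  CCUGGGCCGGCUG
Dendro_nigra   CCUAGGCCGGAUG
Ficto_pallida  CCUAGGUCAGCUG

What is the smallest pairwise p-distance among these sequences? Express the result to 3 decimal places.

Pairwise Hamming distances:
  Hylo_borealis vs Dendro_nigra: 2
  Hylo_borealis vs Ficto_pallida: 3
  Dendro_nigra vs Ficto_pallida: 3
The smallest is 2 mismatches, between Hylo_borealis and Dendro_nigra; p = 2/13 = 0.154.

0.154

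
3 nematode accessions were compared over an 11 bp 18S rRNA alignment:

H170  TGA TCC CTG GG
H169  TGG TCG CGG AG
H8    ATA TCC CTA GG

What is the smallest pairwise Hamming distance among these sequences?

3

Pairwise Hamming distances:
  H170 vs H169: 4
  H170 vs H8: 3
  H169 vs H8: 7
The smallest is 3, between H170 and H8.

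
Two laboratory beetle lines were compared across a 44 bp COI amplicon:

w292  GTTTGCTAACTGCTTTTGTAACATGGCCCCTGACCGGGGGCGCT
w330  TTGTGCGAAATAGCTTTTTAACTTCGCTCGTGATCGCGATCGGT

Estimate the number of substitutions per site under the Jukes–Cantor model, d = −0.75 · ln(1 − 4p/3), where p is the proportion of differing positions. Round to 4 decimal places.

0.5429

Mismatches occur at site 1 (G→T), site 3 (T→G), site 7 (T→G), site 10 (C→A), site 12 (G→A), site 13 (C→G), site 14 (T→C), site 18 (G→T), site 23 (A→T), site 25 (G→C), site 28 (C→T), site 30 (C→G), site 34 (C→T), site 37 (G→C), site 39 (G→A), site 40 (G→T), site 43 (C→G).
p = 17/44 = 0.386364.
d = −0.75 · ln(1 − (4/3)·0.386364) = −0.75 · ln(0.484848) = −0.75 · (-0.723920) = 0.5429.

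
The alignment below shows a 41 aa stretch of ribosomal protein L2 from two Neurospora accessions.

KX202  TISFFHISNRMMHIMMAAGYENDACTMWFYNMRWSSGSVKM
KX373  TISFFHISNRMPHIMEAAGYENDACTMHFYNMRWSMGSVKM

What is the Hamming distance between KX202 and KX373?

4

The sequences differ at positions 12 (M/P), 16 (M/E), 28 (W/H), 36 (S/M).
That gives 4 mismatches out of 41 aligned sites, so the Hamming distance is 4.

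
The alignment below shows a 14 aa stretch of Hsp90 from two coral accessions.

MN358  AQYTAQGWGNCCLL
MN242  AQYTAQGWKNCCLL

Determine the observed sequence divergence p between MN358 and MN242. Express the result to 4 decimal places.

0.0714

A single mismatch occurs at site 9 (G↔K).
There are 1 differences over 14 sites, so p = 1/14 = 0.0714.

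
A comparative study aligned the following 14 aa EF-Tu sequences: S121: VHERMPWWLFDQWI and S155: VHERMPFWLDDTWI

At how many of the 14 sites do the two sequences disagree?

3

Mismatches occur at site 7 (W↔F), site 10 (F↔D), site 12 (Q↔T).
That gives 3 mismatches out of 14 aligned sites, so the Hamming distance is 3.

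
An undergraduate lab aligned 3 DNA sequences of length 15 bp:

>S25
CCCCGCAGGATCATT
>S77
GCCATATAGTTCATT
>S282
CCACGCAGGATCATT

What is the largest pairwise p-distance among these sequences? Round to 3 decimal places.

Pairwise Hamming distances:
  S25 vs S77: 7
  S25 vs S282: 1
  S77 vs S282: 8
The largest is 8 mismatches, between S77 and S282; p = 8/15 = 0.533.

0.533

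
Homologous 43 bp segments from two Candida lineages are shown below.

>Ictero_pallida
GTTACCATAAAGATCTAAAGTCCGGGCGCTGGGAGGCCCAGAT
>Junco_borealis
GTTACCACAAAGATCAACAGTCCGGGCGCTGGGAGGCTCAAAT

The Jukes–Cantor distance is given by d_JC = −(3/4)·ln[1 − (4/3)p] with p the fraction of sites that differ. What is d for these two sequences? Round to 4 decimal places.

0.1263

Mismatches occur at site 8 (T→C), site 16 (T→A), site 18 (A→C), site 38 (C→T), site 41 (G→A).
p = 5/43 = 0.116279.
d = −0.75 · ln(1 − (4/3)·0.116279) = −0.75 · ln(0.844961) = −0.75 · (-0.168465) = 0.1263.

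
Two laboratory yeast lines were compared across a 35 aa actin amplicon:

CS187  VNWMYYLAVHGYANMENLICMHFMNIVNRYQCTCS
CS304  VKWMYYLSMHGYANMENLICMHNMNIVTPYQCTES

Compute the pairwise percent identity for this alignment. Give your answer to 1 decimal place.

80.0%

Mismatches occur at site 2 (N→K), site 8 (A→S), site 9 (V→M), site 23 (F→N), site 28 (N→T), site 29 (R→P), site 34 (C→E).
28 of the 35 sites match, so the percent identity is 28/35 × 100 = 80.0%.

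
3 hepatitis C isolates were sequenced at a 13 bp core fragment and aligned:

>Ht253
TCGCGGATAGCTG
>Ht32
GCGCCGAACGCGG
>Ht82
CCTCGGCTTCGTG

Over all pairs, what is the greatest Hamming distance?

Pairwise Hamming distances:
  Ht253 vs Ht32: 5
  Ht253 vs Ht82: 6
  Ht32 vs Ht82: 9
The largest is 9, between Ht32 and Ht82.

9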